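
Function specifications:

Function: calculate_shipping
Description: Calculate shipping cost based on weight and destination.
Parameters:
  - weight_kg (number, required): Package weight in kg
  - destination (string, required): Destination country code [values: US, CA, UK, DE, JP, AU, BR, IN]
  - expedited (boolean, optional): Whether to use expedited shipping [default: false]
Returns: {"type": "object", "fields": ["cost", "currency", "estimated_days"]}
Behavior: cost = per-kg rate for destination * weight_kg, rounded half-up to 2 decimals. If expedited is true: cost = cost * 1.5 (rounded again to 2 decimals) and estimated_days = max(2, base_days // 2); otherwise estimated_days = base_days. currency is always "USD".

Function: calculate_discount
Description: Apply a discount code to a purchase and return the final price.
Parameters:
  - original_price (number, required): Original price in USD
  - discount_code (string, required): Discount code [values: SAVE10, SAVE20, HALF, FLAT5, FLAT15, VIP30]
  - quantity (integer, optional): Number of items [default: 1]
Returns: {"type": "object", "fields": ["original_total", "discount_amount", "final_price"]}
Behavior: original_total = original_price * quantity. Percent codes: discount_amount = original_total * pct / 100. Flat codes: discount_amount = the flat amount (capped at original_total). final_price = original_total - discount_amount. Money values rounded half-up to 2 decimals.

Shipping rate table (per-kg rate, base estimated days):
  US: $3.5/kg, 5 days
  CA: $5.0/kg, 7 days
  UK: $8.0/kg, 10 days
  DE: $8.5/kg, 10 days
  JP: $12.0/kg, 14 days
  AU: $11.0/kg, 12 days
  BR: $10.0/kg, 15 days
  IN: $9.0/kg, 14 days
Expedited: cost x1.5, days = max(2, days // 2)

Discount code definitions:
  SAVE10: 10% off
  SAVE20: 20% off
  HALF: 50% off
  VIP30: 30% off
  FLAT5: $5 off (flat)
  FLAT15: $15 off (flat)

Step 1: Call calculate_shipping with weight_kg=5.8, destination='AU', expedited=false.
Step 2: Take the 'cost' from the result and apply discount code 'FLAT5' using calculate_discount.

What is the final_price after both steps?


Step 1: calculate_shipping(weight_kg=5.8, destination=AU, expedited=false)
  Rate for AU: $11.0/kg, base 12 days
  cost = 11.0 * 5.8 = 63.8 -> 63.80
  expedited not set/false: estimated_days = 12
  -> cost = 63.80 USD
Step 2: calculate_discount(original_price=63.8, discount_code=FLAT5, quantity=1)
  original_total = 63.8 * 1 = 63.80
  FLAT5 = $5 flat: discount_amount = min(5.00, 63.80) = 5.00
  final_price = 63.80 - 5.00 = 58.80
  -> final_price = 58.80
$58.80


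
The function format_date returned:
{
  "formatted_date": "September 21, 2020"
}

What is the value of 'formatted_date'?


September 21, 2020


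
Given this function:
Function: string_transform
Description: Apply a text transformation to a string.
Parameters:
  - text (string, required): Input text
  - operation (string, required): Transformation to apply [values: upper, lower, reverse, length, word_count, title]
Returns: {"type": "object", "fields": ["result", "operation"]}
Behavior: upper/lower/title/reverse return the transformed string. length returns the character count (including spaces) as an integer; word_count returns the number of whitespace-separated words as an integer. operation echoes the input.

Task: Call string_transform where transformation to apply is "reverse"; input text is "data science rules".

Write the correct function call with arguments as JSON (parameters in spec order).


Mapping each described value to its parameter name:
  'Transformation to apply' -> operation = "reverse"
  'Input text' -> text = "data science rules"
string_transform({"text": "data science rules", "operation": "reverse"})


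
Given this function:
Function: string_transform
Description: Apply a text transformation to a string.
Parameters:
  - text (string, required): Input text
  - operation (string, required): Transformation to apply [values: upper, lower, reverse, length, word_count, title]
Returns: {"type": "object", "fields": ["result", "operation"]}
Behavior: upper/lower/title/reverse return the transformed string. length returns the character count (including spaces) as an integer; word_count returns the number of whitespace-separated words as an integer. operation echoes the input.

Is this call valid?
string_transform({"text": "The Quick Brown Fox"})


Checking required parameters...
Missing required parameter: operation
Invalid - missing required parameter 'operation'


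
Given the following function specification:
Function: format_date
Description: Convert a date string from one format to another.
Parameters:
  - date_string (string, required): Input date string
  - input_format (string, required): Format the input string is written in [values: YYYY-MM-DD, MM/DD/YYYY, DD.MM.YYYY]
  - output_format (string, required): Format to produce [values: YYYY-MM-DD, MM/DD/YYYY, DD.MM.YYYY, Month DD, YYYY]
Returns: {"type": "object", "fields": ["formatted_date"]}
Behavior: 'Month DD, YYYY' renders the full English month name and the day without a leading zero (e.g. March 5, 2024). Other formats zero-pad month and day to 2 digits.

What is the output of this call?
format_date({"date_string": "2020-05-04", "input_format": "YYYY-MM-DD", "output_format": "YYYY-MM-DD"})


Parse '2020-05-04' as YYYY-MM-DD: year=2020, month=5, day=4
Render as YYYY-MM-DD: 2020-05-04
Output:
{"formatted_date": "2020-05-04"}


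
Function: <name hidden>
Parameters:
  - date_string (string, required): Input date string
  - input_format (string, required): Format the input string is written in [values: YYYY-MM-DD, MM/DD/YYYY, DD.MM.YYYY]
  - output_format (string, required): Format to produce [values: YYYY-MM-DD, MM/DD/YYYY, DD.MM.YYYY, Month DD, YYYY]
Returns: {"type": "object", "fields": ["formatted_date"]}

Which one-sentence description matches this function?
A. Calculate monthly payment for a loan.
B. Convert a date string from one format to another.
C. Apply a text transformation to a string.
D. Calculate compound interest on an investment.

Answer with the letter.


Parameters date_string, input_format, output_format and return ["formatted_date"] fit: Convert a date string from one format to another.
B


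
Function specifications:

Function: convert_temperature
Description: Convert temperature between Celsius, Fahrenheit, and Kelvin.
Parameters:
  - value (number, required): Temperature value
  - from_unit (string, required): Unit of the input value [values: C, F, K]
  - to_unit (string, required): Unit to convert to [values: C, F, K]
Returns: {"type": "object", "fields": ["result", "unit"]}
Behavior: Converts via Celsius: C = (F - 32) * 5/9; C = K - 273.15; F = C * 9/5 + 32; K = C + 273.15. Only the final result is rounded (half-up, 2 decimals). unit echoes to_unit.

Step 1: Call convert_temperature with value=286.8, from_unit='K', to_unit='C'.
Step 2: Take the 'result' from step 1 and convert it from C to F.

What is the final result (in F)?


Step 1: convert_temperature(value=286.8, from_unit=K, to_unit=C)
  To C: 286.8 - 273.15 = 13.65
  Target is C: 13.65
  Round to 2 decimals: 13.65
  -> result = 13.65 C
Step 2: convert_temperature(value=13.65, from_unit=C, to_unit=F)
  Input already in C: 13.65
  To F: 13.65 * 9/5 + 32 = 56.57
  Round to 2 decimals: 56.57
  -> result = 56.57 F
56.57 F


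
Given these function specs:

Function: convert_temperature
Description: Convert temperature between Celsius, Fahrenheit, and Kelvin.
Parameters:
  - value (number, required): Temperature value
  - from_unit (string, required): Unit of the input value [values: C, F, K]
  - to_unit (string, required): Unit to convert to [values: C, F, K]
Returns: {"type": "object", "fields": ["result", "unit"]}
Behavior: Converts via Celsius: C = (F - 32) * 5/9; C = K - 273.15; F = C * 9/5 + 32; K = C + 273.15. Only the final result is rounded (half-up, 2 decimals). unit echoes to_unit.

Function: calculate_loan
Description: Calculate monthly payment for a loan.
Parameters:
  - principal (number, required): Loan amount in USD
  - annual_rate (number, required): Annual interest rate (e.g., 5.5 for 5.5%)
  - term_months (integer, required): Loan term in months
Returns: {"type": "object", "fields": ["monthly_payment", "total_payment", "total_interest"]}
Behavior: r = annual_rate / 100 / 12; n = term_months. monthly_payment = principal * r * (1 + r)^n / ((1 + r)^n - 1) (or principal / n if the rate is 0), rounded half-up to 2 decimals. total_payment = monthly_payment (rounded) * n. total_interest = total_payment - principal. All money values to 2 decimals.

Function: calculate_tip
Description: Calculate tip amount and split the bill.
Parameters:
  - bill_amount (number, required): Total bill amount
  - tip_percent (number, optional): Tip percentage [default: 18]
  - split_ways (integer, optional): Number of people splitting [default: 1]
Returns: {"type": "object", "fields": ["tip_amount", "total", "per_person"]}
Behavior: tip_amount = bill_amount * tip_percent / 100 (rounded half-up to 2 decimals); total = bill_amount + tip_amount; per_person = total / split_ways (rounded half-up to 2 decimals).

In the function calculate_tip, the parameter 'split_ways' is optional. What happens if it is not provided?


The calculate_tip spec declares:
  - split_ways (integer, optional): Number of people splitting [default: 1]
It defaults to 1


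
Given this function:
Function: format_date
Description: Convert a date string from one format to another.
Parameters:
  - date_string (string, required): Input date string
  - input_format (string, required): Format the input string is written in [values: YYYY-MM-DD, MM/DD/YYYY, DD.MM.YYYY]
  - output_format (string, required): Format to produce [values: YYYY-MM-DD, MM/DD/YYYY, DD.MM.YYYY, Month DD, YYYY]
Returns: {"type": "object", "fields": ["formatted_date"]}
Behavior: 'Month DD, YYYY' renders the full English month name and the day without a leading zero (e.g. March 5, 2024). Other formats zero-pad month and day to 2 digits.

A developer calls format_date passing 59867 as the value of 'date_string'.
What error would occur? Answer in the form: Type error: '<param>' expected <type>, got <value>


Spec: 'date_string' is declared as string; 59867 is an integer.
Type error: 'date_string' expected string, got 59867


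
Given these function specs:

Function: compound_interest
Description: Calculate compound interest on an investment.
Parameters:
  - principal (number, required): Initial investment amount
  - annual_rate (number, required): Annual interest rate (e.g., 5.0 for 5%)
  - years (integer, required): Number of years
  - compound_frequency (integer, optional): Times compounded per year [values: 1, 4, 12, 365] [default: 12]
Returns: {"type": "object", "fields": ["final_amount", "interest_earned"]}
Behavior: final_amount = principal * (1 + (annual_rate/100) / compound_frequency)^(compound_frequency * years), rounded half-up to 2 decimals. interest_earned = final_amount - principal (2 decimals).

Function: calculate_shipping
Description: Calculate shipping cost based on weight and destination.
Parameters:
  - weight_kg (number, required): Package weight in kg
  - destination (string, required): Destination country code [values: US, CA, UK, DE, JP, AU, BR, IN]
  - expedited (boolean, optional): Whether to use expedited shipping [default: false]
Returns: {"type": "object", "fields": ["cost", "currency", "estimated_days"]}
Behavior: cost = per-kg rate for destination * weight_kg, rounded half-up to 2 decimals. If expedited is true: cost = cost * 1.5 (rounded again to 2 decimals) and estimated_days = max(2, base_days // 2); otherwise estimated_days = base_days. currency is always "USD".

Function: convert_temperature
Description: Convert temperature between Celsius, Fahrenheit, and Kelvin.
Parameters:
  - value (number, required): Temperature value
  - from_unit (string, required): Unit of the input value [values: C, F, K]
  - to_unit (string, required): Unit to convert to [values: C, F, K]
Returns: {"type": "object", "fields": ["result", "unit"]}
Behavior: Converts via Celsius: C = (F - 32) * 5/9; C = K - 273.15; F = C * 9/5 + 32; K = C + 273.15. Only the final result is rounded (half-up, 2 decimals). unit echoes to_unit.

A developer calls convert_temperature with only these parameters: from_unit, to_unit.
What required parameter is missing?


Required parameters: value, from_unit, to_unit
Provided: from_unit, to_unit
Missing: value
value


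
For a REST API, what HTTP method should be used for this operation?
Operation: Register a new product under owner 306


GET = read, POST = create, PUT = update/replace, DELETE = remove
This operation is a create.
POST


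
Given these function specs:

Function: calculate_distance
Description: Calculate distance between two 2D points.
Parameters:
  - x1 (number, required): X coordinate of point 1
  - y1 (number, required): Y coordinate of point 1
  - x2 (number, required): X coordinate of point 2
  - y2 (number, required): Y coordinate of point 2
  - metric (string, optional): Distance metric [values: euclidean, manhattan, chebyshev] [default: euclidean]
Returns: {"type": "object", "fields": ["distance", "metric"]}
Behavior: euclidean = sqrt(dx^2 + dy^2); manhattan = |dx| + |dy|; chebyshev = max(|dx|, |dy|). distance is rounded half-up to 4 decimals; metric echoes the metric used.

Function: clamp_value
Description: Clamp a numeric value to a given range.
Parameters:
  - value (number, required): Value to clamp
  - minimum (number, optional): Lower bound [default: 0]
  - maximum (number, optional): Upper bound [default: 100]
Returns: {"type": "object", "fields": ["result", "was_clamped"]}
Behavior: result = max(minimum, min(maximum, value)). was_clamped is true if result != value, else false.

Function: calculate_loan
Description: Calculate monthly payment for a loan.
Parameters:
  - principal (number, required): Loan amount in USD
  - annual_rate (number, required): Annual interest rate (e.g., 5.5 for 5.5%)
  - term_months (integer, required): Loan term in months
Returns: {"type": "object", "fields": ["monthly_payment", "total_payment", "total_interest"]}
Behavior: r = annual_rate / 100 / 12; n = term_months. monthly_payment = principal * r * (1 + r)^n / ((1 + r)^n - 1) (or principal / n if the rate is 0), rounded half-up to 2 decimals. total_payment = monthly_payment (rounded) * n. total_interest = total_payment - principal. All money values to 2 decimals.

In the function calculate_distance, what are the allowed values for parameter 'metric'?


The calculate_distance spec declares:
  - metric (string, optional): Distance metric [values: euclidean, manhattan, chebyshev] [default: euclidean]
Allowed values:
euclidean, manhattan, chebyshev


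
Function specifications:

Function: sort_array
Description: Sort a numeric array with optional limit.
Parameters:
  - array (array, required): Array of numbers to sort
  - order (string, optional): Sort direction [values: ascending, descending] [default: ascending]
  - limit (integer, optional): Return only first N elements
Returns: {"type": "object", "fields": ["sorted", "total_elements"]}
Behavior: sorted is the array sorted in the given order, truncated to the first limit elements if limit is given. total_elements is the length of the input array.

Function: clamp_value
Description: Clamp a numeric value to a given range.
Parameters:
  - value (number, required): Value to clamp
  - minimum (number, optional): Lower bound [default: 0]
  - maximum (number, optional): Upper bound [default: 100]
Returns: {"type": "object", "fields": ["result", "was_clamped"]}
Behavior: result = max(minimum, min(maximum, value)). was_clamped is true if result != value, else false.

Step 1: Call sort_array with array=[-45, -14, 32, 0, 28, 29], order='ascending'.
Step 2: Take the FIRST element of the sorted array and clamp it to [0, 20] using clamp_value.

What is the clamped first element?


Step 1: sort_array(order=ascending)
  sorted: [-45, -14, 0, 28, 29, 32]
  -> first element = -45
Step 2: clamp_value(value=-45, minimum=0, maximum=20)
  result = max(0, min(20, -45)) = max(0, -45) = 0
  was_clamped = (0 != -45) = true
  -> result = 0
0


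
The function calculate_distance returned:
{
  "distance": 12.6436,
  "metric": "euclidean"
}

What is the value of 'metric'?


euclidean


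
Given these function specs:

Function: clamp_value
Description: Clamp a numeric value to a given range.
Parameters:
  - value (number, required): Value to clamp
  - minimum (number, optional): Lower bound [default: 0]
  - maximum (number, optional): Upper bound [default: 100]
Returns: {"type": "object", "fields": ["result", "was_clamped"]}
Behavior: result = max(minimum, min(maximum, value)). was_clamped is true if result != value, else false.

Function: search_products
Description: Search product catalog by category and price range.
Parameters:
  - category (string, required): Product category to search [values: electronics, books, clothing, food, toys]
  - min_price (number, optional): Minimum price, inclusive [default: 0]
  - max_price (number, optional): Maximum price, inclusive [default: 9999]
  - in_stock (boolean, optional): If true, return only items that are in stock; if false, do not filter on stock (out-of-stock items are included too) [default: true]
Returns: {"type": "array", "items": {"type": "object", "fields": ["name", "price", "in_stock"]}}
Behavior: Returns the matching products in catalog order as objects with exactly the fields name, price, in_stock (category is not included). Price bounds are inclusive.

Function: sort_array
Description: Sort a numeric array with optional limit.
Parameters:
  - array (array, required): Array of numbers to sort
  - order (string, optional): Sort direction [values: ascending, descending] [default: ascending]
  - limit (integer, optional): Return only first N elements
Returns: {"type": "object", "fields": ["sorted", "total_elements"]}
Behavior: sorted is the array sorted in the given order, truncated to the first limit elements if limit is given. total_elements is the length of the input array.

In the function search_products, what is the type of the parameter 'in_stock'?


The search_products spec declares:
  - in_stock (boolean, optional): If true, return only items that are in stock; if false, do not filter on stock (out-of-stock items are included too) [default: true]
Type:
boolean


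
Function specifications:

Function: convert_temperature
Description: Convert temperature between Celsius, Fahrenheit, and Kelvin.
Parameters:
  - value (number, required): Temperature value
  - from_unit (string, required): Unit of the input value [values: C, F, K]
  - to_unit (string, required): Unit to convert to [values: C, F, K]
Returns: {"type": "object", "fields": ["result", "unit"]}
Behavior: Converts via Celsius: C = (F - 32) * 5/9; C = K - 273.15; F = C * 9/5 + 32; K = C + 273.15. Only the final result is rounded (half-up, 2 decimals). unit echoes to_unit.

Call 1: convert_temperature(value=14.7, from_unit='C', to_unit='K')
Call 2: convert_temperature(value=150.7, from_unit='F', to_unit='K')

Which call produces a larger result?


Call 1:
  Input already in C: 14.7
  To K: 14.7 + 273.15 = 287.85
  Round to 2 decimals: 287.85
  -> 287.85 K
Call 2:
  To C: (150.7 - 32) * 5/9 = 65.944444
  To K: 65.944444 + 273.15 = 339.094444
  Round to 2 decimals: 339.09
  -> 339.09 K
Call 2 (339.09 K)


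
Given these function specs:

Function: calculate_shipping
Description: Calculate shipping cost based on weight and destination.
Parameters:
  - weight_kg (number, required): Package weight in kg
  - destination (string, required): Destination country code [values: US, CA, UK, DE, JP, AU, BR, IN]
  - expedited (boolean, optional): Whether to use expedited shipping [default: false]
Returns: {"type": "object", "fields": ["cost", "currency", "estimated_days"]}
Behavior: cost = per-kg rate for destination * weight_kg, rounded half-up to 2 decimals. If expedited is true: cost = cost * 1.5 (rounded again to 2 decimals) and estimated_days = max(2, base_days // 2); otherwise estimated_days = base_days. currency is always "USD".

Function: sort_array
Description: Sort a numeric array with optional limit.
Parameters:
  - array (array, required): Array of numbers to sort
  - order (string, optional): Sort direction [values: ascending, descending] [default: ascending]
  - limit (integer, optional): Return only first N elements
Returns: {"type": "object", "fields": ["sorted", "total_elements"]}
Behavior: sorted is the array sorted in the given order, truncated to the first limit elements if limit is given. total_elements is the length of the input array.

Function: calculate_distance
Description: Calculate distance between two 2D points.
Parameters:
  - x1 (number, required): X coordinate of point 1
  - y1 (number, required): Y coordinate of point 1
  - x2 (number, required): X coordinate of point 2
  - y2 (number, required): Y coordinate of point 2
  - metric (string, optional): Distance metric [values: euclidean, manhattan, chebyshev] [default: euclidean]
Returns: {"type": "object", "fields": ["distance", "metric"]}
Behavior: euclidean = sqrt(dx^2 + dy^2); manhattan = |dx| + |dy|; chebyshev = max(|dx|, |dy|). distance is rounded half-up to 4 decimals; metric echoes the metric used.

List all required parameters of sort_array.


Parameters of sort_array and their required/optional flag:
  array: required
  order: optional
  limit: optional
array


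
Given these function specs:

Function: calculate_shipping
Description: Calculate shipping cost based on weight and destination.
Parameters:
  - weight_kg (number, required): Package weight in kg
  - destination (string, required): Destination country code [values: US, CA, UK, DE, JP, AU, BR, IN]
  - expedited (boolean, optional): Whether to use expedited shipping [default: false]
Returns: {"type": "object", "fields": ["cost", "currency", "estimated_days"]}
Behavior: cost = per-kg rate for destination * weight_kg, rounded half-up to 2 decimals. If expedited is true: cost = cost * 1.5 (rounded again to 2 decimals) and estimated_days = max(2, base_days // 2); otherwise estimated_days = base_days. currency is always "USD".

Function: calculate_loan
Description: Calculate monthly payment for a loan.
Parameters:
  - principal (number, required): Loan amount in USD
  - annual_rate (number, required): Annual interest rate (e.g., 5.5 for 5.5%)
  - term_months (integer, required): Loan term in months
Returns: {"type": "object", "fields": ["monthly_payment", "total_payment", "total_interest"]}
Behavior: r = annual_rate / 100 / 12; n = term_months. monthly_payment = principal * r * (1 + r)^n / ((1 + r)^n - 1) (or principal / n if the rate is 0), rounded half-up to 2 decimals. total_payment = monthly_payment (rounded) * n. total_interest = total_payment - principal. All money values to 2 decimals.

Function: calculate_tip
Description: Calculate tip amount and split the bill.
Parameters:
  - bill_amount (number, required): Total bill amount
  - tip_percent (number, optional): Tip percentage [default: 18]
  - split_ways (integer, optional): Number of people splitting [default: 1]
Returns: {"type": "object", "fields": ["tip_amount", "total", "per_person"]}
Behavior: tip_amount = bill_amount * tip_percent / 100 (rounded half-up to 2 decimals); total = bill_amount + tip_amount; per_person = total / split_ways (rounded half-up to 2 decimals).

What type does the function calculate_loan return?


The calculate_loan spec declares Returns: {"type": "object", "fields": ["monthly_payment", "total_payment", "total_interest"]}
Type:
object


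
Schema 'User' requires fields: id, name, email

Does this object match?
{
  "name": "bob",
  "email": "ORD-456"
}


Checking required fields...
Missing: id
Invalid - missing required field 'id'


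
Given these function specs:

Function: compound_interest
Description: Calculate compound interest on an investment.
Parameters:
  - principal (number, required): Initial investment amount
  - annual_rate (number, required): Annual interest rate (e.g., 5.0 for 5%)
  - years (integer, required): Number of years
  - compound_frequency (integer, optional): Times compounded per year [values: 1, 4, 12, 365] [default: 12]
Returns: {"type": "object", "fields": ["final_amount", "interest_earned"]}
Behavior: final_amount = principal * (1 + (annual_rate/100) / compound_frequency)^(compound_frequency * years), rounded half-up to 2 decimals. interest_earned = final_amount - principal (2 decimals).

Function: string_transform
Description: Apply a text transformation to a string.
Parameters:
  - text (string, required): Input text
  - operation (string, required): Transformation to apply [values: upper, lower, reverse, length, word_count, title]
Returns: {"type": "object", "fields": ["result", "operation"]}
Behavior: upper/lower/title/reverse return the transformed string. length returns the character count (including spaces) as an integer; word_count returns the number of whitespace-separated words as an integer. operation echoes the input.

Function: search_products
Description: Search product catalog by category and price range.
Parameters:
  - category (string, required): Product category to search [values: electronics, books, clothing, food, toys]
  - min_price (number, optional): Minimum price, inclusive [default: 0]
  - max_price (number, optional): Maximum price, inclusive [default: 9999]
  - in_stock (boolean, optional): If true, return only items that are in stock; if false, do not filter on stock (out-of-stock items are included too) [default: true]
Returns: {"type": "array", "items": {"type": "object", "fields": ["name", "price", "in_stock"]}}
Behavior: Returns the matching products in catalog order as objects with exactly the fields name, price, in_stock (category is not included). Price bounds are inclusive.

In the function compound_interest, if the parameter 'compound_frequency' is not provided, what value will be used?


The compound_interest spec declares:
  - compound_frequency (integer, optional): Times compounded per year [values: 1, 4, 12, 365] [default: 12]
Default:
12


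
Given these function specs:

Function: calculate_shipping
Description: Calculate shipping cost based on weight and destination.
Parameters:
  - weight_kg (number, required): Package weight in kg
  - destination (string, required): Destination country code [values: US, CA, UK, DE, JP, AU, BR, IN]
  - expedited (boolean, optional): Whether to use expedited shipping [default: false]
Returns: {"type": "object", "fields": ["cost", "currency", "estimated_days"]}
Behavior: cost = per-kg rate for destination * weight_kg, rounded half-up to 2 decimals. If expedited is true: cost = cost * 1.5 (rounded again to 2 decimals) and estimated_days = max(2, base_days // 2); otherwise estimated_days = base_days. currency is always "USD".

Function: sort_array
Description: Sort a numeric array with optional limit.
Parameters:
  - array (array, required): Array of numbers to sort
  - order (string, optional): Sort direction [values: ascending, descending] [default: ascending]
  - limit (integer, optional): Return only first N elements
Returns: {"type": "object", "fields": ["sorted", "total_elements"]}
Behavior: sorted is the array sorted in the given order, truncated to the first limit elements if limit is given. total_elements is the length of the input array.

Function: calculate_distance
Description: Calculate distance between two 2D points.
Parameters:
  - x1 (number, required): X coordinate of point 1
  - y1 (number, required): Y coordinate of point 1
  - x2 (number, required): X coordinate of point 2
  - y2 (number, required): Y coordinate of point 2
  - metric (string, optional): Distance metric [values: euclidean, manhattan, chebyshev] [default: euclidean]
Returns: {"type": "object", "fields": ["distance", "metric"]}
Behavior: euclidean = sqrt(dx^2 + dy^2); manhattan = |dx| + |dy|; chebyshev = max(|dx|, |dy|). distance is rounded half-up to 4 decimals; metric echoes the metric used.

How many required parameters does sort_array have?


Parameters of sort_array: array (required), order (optional), limit (optional)
Required count:
1


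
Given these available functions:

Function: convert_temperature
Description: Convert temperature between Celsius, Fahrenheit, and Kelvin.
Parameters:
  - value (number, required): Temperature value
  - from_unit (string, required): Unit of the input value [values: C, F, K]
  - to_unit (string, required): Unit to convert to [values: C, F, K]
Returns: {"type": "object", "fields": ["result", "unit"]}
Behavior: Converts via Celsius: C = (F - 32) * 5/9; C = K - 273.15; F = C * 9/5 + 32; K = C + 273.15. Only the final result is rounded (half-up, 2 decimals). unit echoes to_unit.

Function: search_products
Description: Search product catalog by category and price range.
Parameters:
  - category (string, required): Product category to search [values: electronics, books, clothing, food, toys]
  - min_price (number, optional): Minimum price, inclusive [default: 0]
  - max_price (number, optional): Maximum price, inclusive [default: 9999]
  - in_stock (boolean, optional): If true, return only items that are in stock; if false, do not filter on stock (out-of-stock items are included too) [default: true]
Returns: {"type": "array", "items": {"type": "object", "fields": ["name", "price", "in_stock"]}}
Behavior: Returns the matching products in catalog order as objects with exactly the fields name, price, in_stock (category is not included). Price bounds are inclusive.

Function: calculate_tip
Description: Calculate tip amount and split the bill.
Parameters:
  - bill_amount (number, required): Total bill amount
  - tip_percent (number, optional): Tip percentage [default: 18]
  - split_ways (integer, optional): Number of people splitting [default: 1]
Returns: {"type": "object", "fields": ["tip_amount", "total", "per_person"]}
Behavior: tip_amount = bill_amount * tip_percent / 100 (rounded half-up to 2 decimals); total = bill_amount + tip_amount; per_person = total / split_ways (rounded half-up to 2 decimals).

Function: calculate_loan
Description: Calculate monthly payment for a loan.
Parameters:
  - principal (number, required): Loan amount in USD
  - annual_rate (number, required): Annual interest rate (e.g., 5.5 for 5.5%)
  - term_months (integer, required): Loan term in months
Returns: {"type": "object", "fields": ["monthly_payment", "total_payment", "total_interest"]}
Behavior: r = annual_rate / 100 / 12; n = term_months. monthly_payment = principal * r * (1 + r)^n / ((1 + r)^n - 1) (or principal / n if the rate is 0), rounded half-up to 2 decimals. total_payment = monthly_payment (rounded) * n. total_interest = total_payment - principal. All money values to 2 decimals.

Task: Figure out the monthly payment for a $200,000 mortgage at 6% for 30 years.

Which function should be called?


The task needs a function whose description is: Calculate monthly payment for a loan.
calculate_loan


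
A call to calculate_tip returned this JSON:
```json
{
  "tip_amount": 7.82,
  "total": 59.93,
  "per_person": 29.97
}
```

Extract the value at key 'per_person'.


29.97


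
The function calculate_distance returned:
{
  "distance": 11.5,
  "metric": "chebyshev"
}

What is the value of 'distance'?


11.5


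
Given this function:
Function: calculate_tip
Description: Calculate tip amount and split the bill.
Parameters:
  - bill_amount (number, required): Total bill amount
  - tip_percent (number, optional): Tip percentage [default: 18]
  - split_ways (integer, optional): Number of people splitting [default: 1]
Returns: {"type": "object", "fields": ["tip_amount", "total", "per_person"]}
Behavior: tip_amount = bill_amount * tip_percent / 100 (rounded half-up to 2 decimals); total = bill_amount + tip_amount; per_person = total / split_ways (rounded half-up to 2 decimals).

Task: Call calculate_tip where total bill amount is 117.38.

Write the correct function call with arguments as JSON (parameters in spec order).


Mapping each described value to its parameter name:
  'Total bill amount' -> bill_amount = 117.38
calculate_tip({"bill_amount": 117.38})


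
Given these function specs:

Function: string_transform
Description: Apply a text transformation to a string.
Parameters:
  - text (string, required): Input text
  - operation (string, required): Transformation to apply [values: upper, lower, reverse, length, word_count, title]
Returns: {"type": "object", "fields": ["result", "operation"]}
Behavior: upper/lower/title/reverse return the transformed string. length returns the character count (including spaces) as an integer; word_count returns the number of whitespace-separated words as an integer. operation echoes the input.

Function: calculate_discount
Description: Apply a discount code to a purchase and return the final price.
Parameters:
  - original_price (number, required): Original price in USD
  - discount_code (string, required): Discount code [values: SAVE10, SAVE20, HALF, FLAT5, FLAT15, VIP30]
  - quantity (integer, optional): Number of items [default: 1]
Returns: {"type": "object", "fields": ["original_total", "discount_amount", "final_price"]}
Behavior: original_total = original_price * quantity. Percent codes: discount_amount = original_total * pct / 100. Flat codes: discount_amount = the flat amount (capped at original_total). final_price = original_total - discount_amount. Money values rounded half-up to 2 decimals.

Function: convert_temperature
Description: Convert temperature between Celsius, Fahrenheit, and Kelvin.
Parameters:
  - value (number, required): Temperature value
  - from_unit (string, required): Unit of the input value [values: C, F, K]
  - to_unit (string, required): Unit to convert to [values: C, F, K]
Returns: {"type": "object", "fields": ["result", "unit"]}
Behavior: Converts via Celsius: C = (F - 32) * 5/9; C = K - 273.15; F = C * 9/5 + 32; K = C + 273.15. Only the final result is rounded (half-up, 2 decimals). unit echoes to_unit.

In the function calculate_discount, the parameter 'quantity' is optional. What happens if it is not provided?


The calculate_discount spec declares:
  - quantity (integer, optional): Number of items [default: 1]
It defaults to 1


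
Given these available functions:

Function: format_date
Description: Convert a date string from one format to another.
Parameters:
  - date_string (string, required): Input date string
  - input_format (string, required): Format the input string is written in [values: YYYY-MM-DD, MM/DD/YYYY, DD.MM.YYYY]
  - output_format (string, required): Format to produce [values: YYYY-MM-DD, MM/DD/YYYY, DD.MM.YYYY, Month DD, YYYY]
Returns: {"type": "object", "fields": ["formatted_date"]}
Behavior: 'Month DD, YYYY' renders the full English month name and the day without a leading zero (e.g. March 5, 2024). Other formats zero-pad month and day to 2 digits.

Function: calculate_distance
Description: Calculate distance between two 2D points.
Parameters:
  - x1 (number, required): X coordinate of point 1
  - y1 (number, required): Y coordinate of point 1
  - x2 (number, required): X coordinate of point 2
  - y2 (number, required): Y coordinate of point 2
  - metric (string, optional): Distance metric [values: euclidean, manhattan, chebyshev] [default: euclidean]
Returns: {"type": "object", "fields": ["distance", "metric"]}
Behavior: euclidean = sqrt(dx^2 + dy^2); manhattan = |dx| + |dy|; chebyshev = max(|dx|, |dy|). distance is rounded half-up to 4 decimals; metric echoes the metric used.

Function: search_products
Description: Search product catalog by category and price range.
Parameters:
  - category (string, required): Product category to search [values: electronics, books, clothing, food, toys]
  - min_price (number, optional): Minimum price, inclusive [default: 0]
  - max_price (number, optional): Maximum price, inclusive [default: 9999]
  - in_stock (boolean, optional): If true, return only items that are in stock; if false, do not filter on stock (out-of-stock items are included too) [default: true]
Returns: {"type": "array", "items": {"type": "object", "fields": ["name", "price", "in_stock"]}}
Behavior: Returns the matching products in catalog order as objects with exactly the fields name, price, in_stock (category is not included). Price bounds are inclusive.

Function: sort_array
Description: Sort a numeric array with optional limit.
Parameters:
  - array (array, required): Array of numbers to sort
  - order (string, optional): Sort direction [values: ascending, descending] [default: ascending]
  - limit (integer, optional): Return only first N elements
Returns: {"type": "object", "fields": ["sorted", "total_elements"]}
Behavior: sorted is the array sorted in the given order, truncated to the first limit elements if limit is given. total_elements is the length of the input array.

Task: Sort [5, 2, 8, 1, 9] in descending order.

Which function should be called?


The task needs a function whose description is: Sort a numeric array with optional limit.
sort_array


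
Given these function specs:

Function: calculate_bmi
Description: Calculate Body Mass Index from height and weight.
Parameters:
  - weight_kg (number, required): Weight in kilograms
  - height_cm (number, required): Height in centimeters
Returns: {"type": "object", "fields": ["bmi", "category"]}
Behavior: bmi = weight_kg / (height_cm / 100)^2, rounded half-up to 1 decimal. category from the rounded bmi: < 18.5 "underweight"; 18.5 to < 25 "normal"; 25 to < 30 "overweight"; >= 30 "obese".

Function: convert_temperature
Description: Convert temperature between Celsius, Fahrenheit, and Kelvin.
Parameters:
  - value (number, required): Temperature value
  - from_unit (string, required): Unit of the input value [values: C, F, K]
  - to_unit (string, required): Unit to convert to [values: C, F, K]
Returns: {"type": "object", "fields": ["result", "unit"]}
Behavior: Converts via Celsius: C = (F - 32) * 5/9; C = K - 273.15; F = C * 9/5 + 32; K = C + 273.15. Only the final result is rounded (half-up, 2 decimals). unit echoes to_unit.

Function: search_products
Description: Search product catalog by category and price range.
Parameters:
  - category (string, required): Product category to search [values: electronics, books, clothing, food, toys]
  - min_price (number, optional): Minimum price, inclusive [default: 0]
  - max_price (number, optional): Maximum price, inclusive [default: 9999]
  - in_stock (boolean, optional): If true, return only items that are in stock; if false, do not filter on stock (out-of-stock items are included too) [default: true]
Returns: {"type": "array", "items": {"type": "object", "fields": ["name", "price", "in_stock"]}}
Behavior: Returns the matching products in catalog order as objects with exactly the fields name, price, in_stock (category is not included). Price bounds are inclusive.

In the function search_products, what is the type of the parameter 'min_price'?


The search_products spec declares:
  - min_price (number, optional): Minimum price, inclusive [default: 0]
Type:
number


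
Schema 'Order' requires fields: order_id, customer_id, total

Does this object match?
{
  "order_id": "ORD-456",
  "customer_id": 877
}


Checking required fields...
Missing: total
Invalid - missing required field 'total'


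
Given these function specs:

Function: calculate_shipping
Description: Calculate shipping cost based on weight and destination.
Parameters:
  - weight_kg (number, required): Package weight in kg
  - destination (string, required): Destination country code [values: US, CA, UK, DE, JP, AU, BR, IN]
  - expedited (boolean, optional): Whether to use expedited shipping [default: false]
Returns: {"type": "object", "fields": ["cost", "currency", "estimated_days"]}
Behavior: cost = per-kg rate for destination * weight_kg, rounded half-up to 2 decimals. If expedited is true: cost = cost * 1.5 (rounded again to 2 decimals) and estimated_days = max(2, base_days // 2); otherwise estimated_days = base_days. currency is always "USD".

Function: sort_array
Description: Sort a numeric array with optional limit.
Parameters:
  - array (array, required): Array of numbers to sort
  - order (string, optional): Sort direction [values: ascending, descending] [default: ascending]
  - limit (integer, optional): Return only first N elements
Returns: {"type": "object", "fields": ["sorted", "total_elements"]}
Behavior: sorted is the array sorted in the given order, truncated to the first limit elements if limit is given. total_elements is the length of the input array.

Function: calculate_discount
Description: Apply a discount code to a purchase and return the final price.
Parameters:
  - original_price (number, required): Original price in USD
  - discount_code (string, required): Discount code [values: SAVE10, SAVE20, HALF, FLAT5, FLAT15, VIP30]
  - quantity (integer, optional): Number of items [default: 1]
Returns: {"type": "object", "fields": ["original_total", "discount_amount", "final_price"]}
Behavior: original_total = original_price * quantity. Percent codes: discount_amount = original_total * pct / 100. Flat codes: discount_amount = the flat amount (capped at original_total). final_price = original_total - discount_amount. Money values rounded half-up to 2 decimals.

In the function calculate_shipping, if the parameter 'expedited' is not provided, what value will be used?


The calculate_shipping spec declares:
  - expedited (boolean, optional): Whether to use expedited shipping [default: false]
Default:
false
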